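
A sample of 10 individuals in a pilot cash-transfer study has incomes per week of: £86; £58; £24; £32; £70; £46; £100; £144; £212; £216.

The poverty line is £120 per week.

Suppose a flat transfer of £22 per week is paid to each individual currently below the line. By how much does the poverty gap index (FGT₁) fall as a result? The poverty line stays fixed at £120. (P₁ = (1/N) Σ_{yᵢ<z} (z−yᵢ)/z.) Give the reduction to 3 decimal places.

Before: below the line — £24, £32, £46, £58, £70, £86, £100; poverty gap index (FGT₁) = 0.35333.
After the £22 transfer: below the line — £46, £54, £68, £80, £92, £108; poverty gap index (FGT₁) = 0.22667.
Reduction = 0.35333 − 0.22667 = 0.127.

0.127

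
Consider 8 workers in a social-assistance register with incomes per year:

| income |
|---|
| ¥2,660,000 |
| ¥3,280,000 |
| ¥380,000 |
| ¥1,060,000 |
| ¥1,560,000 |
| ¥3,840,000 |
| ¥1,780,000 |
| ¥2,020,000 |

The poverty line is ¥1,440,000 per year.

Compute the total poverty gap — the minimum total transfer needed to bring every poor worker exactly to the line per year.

¥1,440,000

Poor units: ¥380,000, ¥1,060,000 (q = 2 of N = 8).
Individual gaps: 1440000−380000 = 1060000; 1440000−1060000 = 380000.
Aggregate gap = ¥1,440,000.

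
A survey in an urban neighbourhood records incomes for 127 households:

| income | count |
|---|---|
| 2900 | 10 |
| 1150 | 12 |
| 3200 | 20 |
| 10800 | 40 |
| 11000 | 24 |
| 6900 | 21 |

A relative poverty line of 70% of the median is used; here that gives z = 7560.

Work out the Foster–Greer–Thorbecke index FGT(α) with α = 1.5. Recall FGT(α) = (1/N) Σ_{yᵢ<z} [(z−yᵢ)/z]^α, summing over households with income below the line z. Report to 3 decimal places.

0.185

Poor units: 12×1150, 10×2900, 20×3200, 21×6900 (q = 63 of N = 127).
Relative gaps: (7560−1150)/7560 = 0.8479 (×12); (7560−2900)/7560 = 0.6164 (×10); (7560−3200)/7560 = 0.5767 (×20); (7560−6900)/7560 = 0.0873 (×21).
Raised to α = 1.5: 0.78074 (×12); 0.48395 (×10); 0.43797 (×20); 0.02579 (×21).
Sum = 23.509433; FGT(1.5) = 23.509433 / 127 = 0.185.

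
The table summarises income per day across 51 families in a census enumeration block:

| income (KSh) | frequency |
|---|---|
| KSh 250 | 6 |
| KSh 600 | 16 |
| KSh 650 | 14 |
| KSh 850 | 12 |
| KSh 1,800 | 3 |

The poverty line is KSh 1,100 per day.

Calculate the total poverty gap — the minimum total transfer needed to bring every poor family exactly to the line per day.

KSh 22,400

Below the line: 6×KSh 250, 16×KSh 600, 14×KSh 650, 12×KSh 850 (q = 48 of N = 51).
Individual gaps: 6×(1100−250) = 5100; 16×(1100−600) = 8000; 14×(1100−650) = 6300; 12×(1100−850) = 3000.
Aggregate gap = KSh 22,400.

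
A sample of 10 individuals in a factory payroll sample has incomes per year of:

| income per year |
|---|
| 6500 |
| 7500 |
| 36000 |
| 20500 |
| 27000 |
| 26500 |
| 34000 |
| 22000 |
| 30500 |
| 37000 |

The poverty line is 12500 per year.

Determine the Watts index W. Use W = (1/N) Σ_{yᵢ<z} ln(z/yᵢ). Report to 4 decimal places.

0.1165

Below the line: 6500, 7500 (q = 2 of N = 10).
Log gaps: ln(12500/6500) = 0.6539; ln(12500/7500) = 0.5108.
W = 1.164752 / 10 = 0.1165.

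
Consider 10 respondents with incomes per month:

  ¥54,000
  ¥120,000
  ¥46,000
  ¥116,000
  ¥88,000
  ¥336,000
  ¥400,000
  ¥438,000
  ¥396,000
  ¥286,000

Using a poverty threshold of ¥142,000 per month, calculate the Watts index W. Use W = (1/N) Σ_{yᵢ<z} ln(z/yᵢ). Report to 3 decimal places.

0.294

Incomes under z: ¥46,000, ¥54,000, ¥88,000, ¥116,000, ¥120,000 (q = 5 of N = 10).
Log shortfalls: ln(142000/46000) = 1.1272; ln(142000/54000) = 0.9668; ln(142000/88000) = 0.4785; ln(142000/116000) = 0.2022; ln(142000/120000) = 0.1683.
W = 2.943091 / 10 = 0.294.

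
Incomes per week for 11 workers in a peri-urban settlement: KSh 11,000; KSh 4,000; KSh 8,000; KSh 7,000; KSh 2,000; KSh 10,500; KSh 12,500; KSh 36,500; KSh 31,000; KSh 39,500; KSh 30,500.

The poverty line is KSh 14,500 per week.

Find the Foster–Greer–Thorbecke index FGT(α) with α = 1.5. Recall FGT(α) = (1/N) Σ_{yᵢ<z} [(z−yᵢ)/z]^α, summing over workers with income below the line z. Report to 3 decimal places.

0.218

Below the line: KSh 2,000, KSh 4,000, KSh 7,000, KSh 8,000, KSh 10,500, KSh 11,000, KSh 12,500 (q = 7 of N = 11).
Relative gaps: (14500−2000)/14500 = 0.8621; (14500−4000)/14500 = 0.7241; (14500−7000)/14500 = 0.5172; (14500−8000)/14500 = 0.4483; (14500−10500)/14500 = 0.2759; (14500−11000)/14500 = 0.2414; (14500−12500)/14500 = 0.1379.
Raised to α = 1.5: 0.80041; 0.61621; 0.37200; 0.30014; 0.14489; 0.11859; 0.05123.
Sum = 2.403466; FGT(1.5) = 2.403466 / 11 = 0.218.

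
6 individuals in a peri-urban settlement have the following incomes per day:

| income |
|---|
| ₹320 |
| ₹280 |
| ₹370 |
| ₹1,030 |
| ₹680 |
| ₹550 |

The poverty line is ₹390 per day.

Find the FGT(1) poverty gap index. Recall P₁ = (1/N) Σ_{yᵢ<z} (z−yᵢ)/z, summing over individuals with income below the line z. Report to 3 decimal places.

0.085

Poor units: ₹280, ₹320, ₹370 (q = 3 of N = 6).
Relative gaps: (390−280)/390 = 0.2821; (390−320)/390 = 0.1795; (390−370)/390 = 0.0513.
Σ = 0.512821. Dividing by the full population N = 6 gives P₁ = 0.085.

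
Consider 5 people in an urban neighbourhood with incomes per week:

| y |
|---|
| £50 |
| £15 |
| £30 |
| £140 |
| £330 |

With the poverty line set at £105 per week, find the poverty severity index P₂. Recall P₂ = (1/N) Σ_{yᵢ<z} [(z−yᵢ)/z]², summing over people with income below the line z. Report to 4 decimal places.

0.3039

Incomes under z: £15, £30, £50 (q = 3 of N = 5).
Shortfall ratios: (105−15)/105 = 0.8571; (105−30)/105 = 0.7143; (105−50)/105 = 0.5238.
Squared: 0.7347; 0.5102; 0.2744.
Sum = 1.519274; P₂ = 1.519274 / 5 = 0.3039.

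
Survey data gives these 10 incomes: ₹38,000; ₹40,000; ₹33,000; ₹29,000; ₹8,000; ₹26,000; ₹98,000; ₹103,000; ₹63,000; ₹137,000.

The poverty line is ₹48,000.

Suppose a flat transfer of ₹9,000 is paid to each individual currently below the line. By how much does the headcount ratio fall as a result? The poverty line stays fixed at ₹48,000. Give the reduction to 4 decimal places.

Before: below the line — ₹8,000, ₹26,000, ₹29,000, ₹33,000, ₹38,000, ₹40,000; headcount ratio = 0.600000.
After the ₹9,000 transfer: below the line — ₹17,000, ₹35,000, ₹38,000, ₹42,000, ₹47,000; headcount ratio = 0.500000.
Reduction = 0.600000 − 0.500000 = 0.1000.

0.1000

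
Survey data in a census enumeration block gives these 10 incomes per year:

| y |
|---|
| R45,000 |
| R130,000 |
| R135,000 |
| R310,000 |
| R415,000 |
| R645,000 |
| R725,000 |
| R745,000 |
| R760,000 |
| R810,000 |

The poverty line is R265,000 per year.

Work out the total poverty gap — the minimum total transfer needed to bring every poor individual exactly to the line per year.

Below z: R45,000, R130,000, R135,000 (q = 3 of N = 10).
Individual gaps: 265000−45000 = 220000; 265000−130000 = 135000; 265000−135000 = 130000.
Aggregate gap = R485,000.

R485,000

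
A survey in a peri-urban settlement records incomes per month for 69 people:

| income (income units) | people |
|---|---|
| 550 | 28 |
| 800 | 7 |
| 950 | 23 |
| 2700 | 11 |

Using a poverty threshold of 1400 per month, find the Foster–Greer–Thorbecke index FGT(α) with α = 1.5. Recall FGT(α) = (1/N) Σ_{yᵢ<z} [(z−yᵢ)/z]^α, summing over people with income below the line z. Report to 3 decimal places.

0.281

Poor units: 28×550, 7×800, 23×950 (q = 58 of N = 69).
Shortfall ratios: (1400−550)/1400 = 0.6071 (×28); (1400−800)/1400 = 0.4286 (×7); (1400−950)/1400 = 0.3214 (×23).
Raised to α = 1.5: 0.47308 (×28); 0.28057 (×7); 0.18223 (×23).
Sum = 19.401610; FGT(1.5) = 19.401610 / 69 = 0.281.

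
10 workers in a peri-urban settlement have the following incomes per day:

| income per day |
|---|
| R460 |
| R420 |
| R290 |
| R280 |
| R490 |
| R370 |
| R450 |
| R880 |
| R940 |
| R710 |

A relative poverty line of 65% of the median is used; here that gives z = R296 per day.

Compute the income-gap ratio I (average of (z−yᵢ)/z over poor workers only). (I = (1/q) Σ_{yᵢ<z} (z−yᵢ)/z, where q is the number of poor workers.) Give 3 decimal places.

0.037

Below z: R280, R290 (q = 2 of N = 10).
Shortfall ratios (z−y)/z: 0.0541, 0.0203; sum = 0.074324.
The income-gap ratio divides by q (the poor only): 0.074324 / 2 = 0.037.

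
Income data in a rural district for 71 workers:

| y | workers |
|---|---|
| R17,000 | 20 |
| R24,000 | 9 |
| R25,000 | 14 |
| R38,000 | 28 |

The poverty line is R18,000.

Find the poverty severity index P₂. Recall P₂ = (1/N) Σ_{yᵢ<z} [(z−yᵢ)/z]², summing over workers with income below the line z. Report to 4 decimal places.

0.0009

Below z: 20×R17,000 (q = 20 of N = 71).
Gap ratios (z−y)/z: (18000−17000)/18000 = 0.0556 (×20).
Squared: 0.0031 (×20).
Sum = 0.061728; P₂ = 0.061728 / 71 = 0.0009.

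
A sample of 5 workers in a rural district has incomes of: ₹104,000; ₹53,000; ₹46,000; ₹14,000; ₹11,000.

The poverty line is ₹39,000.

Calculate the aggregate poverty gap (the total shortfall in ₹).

Below z: ₹11,000, ₹14,000 (q = 2 of N = 5).
Individual gaps: 39000−11000 = 28000; 39000−14000 = 25000.
Aggregate gap = ₹53,000.

₹53,000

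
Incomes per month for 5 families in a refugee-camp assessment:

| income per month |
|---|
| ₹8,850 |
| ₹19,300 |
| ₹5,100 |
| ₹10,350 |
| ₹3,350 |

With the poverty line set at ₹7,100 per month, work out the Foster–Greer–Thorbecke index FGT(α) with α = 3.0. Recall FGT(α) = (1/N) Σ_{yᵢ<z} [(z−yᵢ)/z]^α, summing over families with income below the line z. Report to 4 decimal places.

0.0339

Below the line: ₹3,350, ₹5,100 (q = 2 of N = 5).
Relative gaps: (7100−3350)/7100 = 0.5282; (7100−5100)/7100 = 0.2817.
Raised to α = 3.0: 0.14734; 0.02235.
Sum = 0.169691; FGT(3.0) = 0.169691 / 5 = 0.0339.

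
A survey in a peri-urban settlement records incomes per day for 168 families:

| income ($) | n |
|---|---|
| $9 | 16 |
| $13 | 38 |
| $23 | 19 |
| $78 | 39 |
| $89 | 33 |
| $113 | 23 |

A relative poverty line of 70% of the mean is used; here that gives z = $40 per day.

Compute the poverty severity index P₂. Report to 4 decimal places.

Below the line: 16×$9, 38×$13, 19×$23 (q = 73 of N = 168).
Shortfall ratios: (40−9)/40 = 0.7750 (×16); (40−13)/40 = 0.6750 (×38); (40−23)/40 = 0.4250 (×19).
Squared: 0.6006 (×16); 0.4556 (×38); 0.1806 (×19).
Sum = 30.355625; P₂ = 30.355625 / 168 = 0.1807.

0.1807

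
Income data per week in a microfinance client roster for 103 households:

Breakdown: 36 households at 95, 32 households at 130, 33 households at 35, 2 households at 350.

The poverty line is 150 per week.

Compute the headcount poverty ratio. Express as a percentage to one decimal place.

98.1%

101 of the 103 households have income below 150.
H = 101/103 = 98.1%.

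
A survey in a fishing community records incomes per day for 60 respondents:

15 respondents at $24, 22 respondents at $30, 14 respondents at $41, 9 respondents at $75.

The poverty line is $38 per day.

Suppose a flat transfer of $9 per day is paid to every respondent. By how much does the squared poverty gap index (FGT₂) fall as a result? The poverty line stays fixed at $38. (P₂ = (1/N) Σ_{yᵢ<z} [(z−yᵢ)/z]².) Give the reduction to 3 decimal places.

Before: below the line — 15×$24, 22×$30; squared poverty gap index (FGT₂) = 0.05018.
After the $9 transfer: below the line — 15×$33; squared poverty gap index (FGT₂) = 0.00433.
Reduction = 0.05018 − 0.00433 = 0.046.

0.046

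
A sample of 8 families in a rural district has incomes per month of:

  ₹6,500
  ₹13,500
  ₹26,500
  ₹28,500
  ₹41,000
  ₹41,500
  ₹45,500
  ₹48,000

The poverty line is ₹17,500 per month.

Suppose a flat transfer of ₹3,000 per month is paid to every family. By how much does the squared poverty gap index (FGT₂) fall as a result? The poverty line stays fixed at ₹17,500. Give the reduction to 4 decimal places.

Before: below the line — ₹6,500, ₹13,500; squared poverty gap index (FGT₂) = 0.055918.
After the ₹3,000 transfer: below the line — ₹9,500, ₹16,500; squared poverty gap index (FGT₂) = 0.026531.
Reduction = 0.055918 − 0.026531 = 0.0294.

0.0294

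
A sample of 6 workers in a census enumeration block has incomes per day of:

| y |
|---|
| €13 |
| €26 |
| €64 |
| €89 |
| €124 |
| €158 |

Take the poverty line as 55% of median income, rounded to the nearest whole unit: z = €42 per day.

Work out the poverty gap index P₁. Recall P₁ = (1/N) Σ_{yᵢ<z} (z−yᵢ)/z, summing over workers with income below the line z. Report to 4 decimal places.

0.1786

Below the line: €13, €26 (q = 2 of N = 6).
Gap ratios (z−y)/z: (42−13)/42 = 0.6905; (42−26)/42 = 0.3810.
Σ = 1.071429. Dividing by the full population N = 6 gives P₁ = 0.1786.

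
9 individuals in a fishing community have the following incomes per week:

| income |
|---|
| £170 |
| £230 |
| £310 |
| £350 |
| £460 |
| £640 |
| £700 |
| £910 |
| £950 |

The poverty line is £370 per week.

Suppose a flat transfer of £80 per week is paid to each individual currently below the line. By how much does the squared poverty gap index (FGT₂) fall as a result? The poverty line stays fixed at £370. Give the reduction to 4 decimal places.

Before: below the line — £170, £230, £310, £350; squared poverty gap index (FGT₂) = 0.051619.
After the £80 transfer: below the line — £250, £310; squared poverty gap index (FGT₂) = 0.014609.
Reduction = 0.051619 − 0.014609 = 0.0370.

0.0370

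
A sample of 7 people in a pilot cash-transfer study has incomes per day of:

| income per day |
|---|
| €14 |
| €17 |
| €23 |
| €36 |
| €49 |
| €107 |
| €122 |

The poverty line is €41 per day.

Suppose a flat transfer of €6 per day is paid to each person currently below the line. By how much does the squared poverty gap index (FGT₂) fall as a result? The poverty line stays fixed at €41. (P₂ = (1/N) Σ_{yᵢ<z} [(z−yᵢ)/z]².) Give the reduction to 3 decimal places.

0.063

Before: below the line — €14, €17, €23, €36; squared poverty gap index (FGT₂) = 0.14056.
After the €6 transfer: below the line — €20, €23, €29; squared poverty gap index (FGT₂) = 0.07725.
Reduction = 0.14056 − 0.07725 = 0.063.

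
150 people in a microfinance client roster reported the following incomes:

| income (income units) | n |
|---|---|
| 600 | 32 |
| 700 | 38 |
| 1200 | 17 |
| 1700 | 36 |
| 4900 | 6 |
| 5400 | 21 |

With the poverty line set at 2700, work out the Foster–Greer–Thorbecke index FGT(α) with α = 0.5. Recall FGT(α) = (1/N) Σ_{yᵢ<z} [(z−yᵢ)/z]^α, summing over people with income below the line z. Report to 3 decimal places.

0.637

Below the line: 32×600, 38×700, 17×1200, 36×1700 (q = 123 of N = 150).
Shortfall ratios: (2700−600)/2700 = 0.7778 (×32); (2700−700)/2700 = 0.7407 (×38); (2700−1200)/2700 = 0.5556 (×17); (2700−1700)/2700 = 0.3704 (×36).
Raised to α = 0.5: 0.88192 (×32); 0.86066 (×38); 0.74536 (×17); 0.60858 (×36).
Sum = 95.506494; FGT(0.5) = 95.506494 / 150 = 0.637.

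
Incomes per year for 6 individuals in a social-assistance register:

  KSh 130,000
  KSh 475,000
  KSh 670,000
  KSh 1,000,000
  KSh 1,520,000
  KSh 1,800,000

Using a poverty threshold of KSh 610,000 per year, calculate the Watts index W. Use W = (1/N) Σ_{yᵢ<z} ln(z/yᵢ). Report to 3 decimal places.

0.299

Below z: KSh 130,000, KSh 475,000 (q = 2 of N = 6).
Log shortfalls: ln(610000/130000) = 1.5459; ln(610000/475000) = 0.2501.
W = 1.796069 / 6 = 0.299.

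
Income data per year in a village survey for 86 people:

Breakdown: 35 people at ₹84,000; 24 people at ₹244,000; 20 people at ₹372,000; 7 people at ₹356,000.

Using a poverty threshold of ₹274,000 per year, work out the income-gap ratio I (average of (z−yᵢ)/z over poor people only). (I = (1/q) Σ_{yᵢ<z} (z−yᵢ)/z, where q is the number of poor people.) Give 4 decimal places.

0.4559

Incomes under z: 35×₹84,000, 24×₹244,000 (q = 59 of N = 86).
Relative gaps: 0.6934 (×35), 0.1095 (×24); sum = 26.897810.
The income-gap ratio divides by q (the poor only): 26.897810 / 59 = 0.4559.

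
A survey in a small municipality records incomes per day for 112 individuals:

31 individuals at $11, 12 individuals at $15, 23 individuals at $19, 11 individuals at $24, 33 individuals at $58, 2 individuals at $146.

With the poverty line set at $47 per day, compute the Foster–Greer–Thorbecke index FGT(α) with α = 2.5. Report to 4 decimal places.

0.2558

Poor units: 31×$11, 12×$15, 23×$19, 11×$24 (q = 77 of N = 112).
Relative gaps: (47−11)/47 = 0.7660 (×31); (47−15)/47 = 0.6809 (×12); (47−19)/47 = 0.5957 (×23); (47−24)/47 = 0.4894 (×11).
Raised to α = 2.5: 0.51347 (×31); 0.38250 (×12); 0.27394 (×23); 0.16752 (×11).
Sum = 28.650733; FGT(2.5) = 28.650733 / 112 = 0.2558.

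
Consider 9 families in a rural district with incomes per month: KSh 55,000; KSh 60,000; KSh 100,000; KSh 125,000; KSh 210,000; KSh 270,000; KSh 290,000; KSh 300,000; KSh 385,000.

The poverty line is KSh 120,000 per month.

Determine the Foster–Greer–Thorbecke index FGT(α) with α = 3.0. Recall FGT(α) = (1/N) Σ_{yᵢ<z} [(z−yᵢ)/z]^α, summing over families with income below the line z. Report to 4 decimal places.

Below z: KSh 55,000, KSh 60,000, KSh 100,000 (q = 3 of N = 9).
Normalized shortfalls: (120000−55000)/120000 = 0.5417; (120000−60000)/120000 = 0.5000; (120000−100000)/120000 = 0.1667.
Raised to α = 3.0: 0.15893; 0.12500; 0.00463.
Sum = 0.288556; FGT(3.0) = 0.288556 / 9 = 0.0321.

0.0321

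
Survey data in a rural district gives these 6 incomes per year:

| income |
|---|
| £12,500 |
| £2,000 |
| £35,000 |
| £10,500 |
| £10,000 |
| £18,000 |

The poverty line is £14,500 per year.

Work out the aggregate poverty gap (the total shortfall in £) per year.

Incomes under z: £2,000, £10,000, £10,500, £12,500 (q = 4 of N = 6).
Individual gaps: 14500−2000 = 12500; 14500−10000 = 4500; 14500−10500 = 4000; 14500−12500 = 2000.
Aggregate gap = £23,000.

£23,000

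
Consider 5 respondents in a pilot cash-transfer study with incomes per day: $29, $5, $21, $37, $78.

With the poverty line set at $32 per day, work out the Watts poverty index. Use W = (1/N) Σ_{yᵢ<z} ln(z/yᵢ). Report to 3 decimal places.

0.475

Incomes under z: $5, $21, $29 (q = 3 of N = 5).
Log shortfalls: ln(32/5) = 1.8563; ln(32/21) = 0.4212; ln(32/29) = 0.0984.
W = 2.375952 / 5 = 0.475.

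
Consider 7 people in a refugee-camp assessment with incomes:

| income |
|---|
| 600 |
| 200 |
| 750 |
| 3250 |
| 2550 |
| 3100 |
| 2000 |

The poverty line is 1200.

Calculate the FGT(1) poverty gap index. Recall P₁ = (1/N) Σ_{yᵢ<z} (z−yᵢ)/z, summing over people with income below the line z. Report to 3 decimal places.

0.244

Below the line: 200, 600, 750 (q = 3 of N = 7).
Gap ratios (z−y)/z: (1200−200)/1200 = 0.8333; (1200−600)/1200 = 0.5000; (1200−750)/1200 = 0.3750.
Sum of shortfalls = 1.708333; P₁ averages over all N: 1.708333 / 7 = 0.244.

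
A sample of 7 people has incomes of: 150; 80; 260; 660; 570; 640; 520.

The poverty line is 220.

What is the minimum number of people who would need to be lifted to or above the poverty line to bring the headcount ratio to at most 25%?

2 of the 7 people are poor, so H = 2/7 = 0.286.
A headcount ratio of at most 25% allows at most ⌊0.25 × 7⌋ = 1 poor people.
So at least 2 − 1 = 1 must be lifted.

1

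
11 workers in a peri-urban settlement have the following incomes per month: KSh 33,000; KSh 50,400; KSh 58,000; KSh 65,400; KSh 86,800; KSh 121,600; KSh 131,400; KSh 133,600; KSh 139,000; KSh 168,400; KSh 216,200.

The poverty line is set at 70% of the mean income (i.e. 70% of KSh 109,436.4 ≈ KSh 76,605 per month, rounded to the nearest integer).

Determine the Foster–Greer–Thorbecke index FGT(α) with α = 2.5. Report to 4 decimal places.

0.0318

Below z: KSh 33,000, KSh 50,400, KSh 58,000, KSh 65,400 (q = 4 of N = 11).
Normalized shortfalls: (76605−33000)/76605 = 0.5692; (76605−50400)/76605 = 0.3421; (76605−58000)/76605 = 0.2429; (76605−65400)/76605 = 0.1463.
Raised to α = 2.5: 0.24445; 0.06844; 0.02907; 0.00818.
Sum = 0.350147; FGT(2.5) = 0.350147 / 11 = 0.0318.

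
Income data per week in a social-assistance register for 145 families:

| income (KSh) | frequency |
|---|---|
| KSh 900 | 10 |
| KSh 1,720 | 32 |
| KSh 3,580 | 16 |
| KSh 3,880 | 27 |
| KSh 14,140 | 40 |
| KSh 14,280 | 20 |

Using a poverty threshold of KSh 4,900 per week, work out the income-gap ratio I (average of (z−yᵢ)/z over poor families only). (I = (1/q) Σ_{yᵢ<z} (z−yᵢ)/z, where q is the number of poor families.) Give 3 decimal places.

Incomes under z: 10×KSh 900, 32×KSh 1,720, 16×KSh 3,580, 27×KSh 3,880 (q = 85 of N = 145).
Shortfall ratios (z−y)/z: 0.8163 (×10), 0.6490 (×32), 0.2694 (×16), 0.2082 (×27); sum = 38.861224.
The income-gap ratio divides by q (the poor only): 38.861224 / 85 = 0.457.

0.457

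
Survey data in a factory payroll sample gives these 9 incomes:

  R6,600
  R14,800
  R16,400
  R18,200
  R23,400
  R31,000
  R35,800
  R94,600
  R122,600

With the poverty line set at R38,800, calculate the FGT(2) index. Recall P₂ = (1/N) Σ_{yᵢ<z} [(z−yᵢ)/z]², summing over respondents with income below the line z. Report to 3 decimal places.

Incomes under z: R6,600, R14,800, R16,400, R18,200, R23,400, R31,000, R35,800 (q = 7 of N = 9).
Normalized shortfalls: (38800−6600)/38800 = 0.8299; (38800−14800)/38800 = 0.6186; (38800−16400)/38800 = 0.5773; (38800−18200)/38800 = 0.5309; (38800−23400)/38800 = 0.3969; (38800−31000)/38800 = 0.2010; (38800−35800)/38800 = 0.0773.
Squared: 0.6887; 0.3826; 0.3333; 0.2819; 0.1575; 0.0404; 0.0060.
Sum = 1.890451; P₂ = 1.890451 / 9 = 0.210.

0.210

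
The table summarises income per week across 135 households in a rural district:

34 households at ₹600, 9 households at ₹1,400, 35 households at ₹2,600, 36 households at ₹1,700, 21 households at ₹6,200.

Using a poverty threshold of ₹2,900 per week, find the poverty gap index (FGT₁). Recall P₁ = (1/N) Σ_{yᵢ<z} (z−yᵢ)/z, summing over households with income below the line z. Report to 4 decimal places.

0.3714

Incomes under z: 34×₹600, 9×₹1,400, 36×₹1,700, 35×₹2,600 (q = 114 of N = 135).
Shortfall ratios: (2900−600)/2900 = 0.7931 (×34); (2900−1400)/2900 = 0.5172 (×9); (2900−1700)/2900 = 0.4138 (×36); (2900−2600)/2900 = 0.1034 (×35).
Sum of shortfalls = 50.137931; P₁ averages over all N: 50.137931 / 135 = 0.3714.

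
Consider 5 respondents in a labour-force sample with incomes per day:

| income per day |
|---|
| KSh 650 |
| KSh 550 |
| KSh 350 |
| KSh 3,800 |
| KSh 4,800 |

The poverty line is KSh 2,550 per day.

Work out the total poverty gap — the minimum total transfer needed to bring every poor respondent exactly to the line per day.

KSh 6,100

Incomes under z: KSh 350, KSh 550, KSh 650 (q = 3 of N = 5).
Individual gaps: 2550−350 = 2200; 2550−550 = 2000; 2550−650 = 1900.
Aggregate gap = KSh 6,100.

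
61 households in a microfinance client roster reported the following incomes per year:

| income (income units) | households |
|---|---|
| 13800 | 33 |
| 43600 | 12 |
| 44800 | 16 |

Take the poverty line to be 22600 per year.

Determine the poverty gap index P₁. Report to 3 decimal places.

0.211

Below z: 33×13800 (q = 33 of N = 61).
Normalized shortfalls: (22600−13800)/22600 = 0.3894 (×33).
Sum of shortfalls = 12.849558; P₁ averages over all N: 12.849558 / 61 = 0.211.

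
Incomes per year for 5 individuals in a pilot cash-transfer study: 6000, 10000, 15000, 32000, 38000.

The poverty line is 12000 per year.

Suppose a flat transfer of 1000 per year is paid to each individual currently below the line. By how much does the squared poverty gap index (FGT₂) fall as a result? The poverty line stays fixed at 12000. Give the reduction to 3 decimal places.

0.019

Before: below the line — 6000, 10000; squared poverty gap index (FGT₂) = 0.05556.
After the 1000 transfer: below the line — 7000, 11000; squared poverty gap index (FGT₂) = 0.03611.
Reduction = 0.05556 − 0.03611 = 0.019.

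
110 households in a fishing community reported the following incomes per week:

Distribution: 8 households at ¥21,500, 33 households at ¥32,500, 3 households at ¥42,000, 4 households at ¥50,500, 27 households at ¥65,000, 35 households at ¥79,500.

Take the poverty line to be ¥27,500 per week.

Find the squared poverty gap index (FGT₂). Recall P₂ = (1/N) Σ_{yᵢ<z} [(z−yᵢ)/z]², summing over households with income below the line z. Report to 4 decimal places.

Below the line: 8×¥21,500 (q = 8 of N = 110).
Relative gaps: (27500−21500)/27500 = 0.2182 (×8).
Squared: 0.0476 (×8).
Sum = 0.380826; P₂ = 0.380826 / 110 = 0.0035.

0.0035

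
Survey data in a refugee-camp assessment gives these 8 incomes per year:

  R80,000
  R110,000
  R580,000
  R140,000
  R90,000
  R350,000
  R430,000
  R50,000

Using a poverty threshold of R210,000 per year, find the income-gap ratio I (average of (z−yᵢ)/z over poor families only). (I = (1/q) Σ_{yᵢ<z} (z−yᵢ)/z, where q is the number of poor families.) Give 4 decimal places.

0.5524

Below z: R50,000, R80,000, R90,000, R110,000, R140,000 (q = 5 of N = 8).
Shortfall ratios (z−y)/z: 0.7619, 0.6190, 0.5714, 0.4762, 0.3333; sum = 2.761905.
I averages over the q = 5 poor units only: 2.761905 / 5 = 0.5524.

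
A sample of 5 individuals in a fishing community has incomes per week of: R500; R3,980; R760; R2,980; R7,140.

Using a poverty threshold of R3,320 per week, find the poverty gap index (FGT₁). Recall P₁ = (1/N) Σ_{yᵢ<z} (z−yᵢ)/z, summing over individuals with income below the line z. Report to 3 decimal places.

Below z: R500, R760, R2,980 (q = 3 of N = 5).
Relative gaps: (3320−500)/3320 = 0.8494; (3320−760)/3320 = 0.7711; (3320−2980)/3320 = 0.1024.
Σ = 1.722892. Dividing by the full population N = 5 gives P₁ = 0.345.

0.345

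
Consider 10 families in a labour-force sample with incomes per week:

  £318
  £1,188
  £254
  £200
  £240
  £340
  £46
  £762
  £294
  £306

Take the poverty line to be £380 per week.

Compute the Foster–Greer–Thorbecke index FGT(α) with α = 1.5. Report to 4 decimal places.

0.1858

Below the line: £46, £200, £240, £254, £294, £306, £318, £340 (q = 8 of N = 10).
Normalized shortfalls: (380−46)/380 = 0.8789; (380−200)/380 = 0.4737; (380−240)/380 = 0.3684; (380−254)/380 = 0.3316; (380−294)/380 = 0.2263; (380−306)/380 = 0.1947; (380−318)/380 = 0.1632; (380−340)/380 = 0.1053.
Raised to α = 1.5: 0.82403; 0.32601; 0.22362; 0.19093; 0.10766; 0.08594; 0.06590; 0.03415.
Sum = 1.858256; FGT(1.5) = 1.858256 / 10 = 0.1858.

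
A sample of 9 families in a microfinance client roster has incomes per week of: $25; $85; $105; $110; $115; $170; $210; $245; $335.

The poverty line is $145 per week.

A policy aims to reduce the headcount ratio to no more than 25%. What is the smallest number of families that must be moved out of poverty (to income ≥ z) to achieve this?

5 of the 9 families are poor, so H = 5/9 = 0.556.
A headcount ratio of at most 25% allows at most ⌊0.25 × 9⌋ = 2 poor families.
So at least 5 − 2 = 3 must be lifted.

3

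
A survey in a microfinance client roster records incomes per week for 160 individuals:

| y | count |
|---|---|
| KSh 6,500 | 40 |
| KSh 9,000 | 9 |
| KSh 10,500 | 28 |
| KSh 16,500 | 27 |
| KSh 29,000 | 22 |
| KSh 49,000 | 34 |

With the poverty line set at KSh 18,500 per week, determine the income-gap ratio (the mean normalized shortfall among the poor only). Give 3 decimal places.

Below the line: 40×KSh 6,500, 9×KSh 9,000, 28×KSh 10,500, 27×KSh 16,500 (q = 104 of N = 160).
Shortfall ratios (z−y)/z: 0.6486 (×40), 0.5135 (×9), 0.4324 (×28), 0.1081 (×27); sum = 45.594595.
I averages over the q = 104 poor units only: 45.594595 / 104 = 0.438.

0.438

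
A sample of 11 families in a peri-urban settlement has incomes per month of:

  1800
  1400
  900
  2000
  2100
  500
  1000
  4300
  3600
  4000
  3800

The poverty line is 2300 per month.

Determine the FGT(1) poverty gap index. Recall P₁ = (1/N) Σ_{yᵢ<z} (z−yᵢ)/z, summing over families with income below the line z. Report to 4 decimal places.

0.2530

Below the line: 500, 900, 1000, 1400, 1800, 2000, 2100 (q = 7 of N = 11).
Gap ratios (z−y)/z: (2300−500)/2300 = 0.7826; (2300−900)/2300 = 0.6087; (2300−1000)/2300 = 0.5652; (2300−1400)/2300 = 0.3913; (2300−1800)/2300 = 0.2174; (2300−2000)/2300 = 0.1304; (2300−2100)/2300 = 0.0870.
Sum of shortfalls = 2.782609; P₁ averages over all N: 2.782609 / 11 = 0.2530.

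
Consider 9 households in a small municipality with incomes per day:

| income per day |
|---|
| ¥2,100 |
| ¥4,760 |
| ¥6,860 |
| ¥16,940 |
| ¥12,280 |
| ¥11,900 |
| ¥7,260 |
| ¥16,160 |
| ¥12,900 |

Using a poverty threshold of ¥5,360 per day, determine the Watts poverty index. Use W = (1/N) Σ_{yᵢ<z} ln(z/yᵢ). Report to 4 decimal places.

0.1173

Below z: ¥2,100, ¥4,760 (q = 2 of N = 9).
ln(z/y) terms: ln(5360/2100) = 0.9370; ln(5360/4760) = 0.1187.
W = 1.055743 / 9 = 0.1173.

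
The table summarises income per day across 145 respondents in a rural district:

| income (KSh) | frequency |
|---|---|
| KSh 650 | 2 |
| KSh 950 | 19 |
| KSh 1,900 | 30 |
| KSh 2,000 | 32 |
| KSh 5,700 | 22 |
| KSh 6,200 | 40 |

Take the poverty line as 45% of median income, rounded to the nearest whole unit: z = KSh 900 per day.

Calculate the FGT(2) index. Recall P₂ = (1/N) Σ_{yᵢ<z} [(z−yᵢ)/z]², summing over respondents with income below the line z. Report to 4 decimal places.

Below the line: 2×KSh 650 (q = 2 of N = 145).
Gap ratios (z−y)/z: (900−650)/900 = 0.2778 (×2).
Squared: 0.0772 (×2).
Sum = 0.154321; P₂ = 0.154321 / 145 = 0.0011.

0.0011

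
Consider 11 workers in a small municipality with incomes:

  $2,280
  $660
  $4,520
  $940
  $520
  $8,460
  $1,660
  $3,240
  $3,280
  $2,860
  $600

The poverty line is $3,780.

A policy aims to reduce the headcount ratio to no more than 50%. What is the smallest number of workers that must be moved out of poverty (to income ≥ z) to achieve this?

9 of the 11 workers are poor, so H = 9/11 = 0.818.
A headcount ratio of at most 50% allows at most ⌊0.50 × 11⌋ = 5 poor workers.
So at least 9 − 5 = 4 must be lifted.

4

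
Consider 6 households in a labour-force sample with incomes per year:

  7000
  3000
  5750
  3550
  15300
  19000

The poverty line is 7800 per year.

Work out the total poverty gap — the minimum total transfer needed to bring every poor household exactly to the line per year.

11900

Poor units: 3000, 3550, 5750, 7000 (q = 4 of N = 6).
Individual gaps: 7800−3000 = 4800; 7800−3550 = 4250; 7800−5750 = 2050; 7800−7000 = 800.
Aggregate gap = 11900.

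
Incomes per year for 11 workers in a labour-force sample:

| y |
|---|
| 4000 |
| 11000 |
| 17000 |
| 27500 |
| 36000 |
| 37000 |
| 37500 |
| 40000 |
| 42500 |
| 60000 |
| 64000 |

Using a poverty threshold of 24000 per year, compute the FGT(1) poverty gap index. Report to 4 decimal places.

Poor units: 4000, 11000, 17000 (q = 3 of N = 11).
Gap ratios (z−y)/z: (24000−4000)/24000 = 0.8333; (24000−11000)/24000 = 0.5417; (24000−17000)/24000 = 0.2917.
Sum of shortfalls = 1.666667; P₁ averages over all N: 1.666667 / 11 = 0.1515.

0.1515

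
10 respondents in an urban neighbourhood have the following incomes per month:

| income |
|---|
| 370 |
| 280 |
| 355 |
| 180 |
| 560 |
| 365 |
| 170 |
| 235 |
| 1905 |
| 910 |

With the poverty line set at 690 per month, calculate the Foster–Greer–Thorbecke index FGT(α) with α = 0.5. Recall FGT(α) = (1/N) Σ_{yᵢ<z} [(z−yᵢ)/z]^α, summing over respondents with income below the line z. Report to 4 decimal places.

0.5809

Below z: 170, 180, 235, 280, 355, 365, 370, 560 (q = 8 of N = 10).
Gap ratios (z−y)/z: (690−170)/690 = 0.7536; (690−180)/690 = 0.7391; (690−235)/690 = 0.6594; (690−280)/690 = 0.5942; (690−355)/690 = 0.4855; (690−365)/690 = 0.4710; (690−370)/690 = 0.4638; (690−560)/690 = 0.1884.
Raised to α = 0.5: 0.86811; 0.85973; 0.81205; 0.77085; 0.69678; 0.68630; 0.68101; 0.43406.
Sum = 5.808885; FGT(0.5) = 5.808885 / 10 = 0.5809.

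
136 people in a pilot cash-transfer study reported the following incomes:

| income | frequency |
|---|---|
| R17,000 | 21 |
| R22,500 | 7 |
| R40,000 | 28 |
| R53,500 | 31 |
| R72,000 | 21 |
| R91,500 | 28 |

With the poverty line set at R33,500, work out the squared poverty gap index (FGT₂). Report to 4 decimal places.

0.0430

Below the line: 21×R17,000, 7×R22,500 (q = 28 of N = 136).
Normalized shortfalls: (33500−17000)/33500 = 0.4925 (×21); (33500−22500)/33500 = 0.3284 (×7).
Squared: 0.2426 (×21); 0.1078 (×7).
Sum = 5.849187; P₂ = 5.849187 / 136 = 0.0430.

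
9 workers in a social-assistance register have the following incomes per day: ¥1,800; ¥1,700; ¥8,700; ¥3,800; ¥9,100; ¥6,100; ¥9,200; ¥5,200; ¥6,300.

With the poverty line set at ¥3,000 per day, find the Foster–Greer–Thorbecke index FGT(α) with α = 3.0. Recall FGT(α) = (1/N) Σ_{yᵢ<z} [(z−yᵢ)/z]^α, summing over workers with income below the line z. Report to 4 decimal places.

0.0162

Incomes under z: ¥1,700, ¥1,800 (q = 2 of N = 9).
Gap ratios (z−y)/z: (3000−1700)/3000 = 0.4333; (3000−1800)/3000 = 0.4000.
Raised to α = 3.0: 0.08137; 0.06400.
Sum = 0.145370; FGT(3.0) = 0.145370 / 9 = 0.0162.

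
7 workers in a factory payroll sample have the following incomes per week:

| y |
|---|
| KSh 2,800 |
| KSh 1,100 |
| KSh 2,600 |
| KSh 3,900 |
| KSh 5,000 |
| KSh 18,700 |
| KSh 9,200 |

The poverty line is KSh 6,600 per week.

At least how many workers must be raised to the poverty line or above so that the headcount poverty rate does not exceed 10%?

5 of the 7 workers are poor, so H = 5/7 = 0.714.
A headcount ratio of at most 10% allows at most ⌊0.10 × 7⌋ = 0 poor workers.
So at least 5 − 0 = 5 must be lifted.

5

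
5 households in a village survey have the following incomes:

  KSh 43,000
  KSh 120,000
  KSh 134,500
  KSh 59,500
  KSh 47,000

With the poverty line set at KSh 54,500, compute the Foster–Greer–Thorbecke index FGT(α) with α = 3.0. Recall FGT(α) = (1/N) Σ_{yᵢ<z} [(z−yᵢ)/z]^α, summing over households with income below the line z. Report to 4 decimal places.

0.0024

Below z: KSh 43,000, KSh 47,000 (q = 2 of N = 5).
Relative gaps: (54500−43000)/54500 = 0.2110; (54500−47000)/54500 = 0.1376.
Raised to α = 3.0: 0.00940; 0.00261.
Sum = 0.012001; FGT(3.0) = 0.012001 / 5 = 0.0024.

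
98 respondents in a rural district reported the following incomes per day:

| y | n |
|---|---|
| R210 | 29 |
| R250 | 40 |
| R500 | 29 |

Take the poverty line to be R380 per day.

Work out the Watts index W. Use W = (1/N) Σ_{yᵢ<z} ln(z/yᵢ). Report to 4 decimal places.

0.3464

Incomes under z: 29×R210, 40×R250 (q = 69 of N = 98).
ln(z/y) terms: ln(380/210) = 0.5931 (×29); ln(380/250) = 0.4187 (×40).
W = 33.947261 / 98 = 0.3464.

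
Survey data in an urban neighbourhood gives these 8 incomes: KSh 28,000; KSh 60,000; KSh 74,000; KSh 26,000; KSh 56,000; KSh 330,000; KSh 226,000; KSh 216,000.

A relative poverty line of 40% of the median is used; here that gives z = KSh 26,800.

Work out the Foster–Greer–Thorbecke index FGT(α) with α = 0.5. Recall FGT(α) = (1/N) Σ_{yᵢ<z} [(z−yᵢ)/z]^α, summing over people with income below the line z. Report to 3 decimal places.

0.022

Below the line: KSh 26,000 (q = 1 of N = 8).
Relative gaps: (26800−26000)/26800 = 0.0299.
Raised to α = 0.5: 0.17277.
Sum = 0.172774; FGT(0.5) = 0.172774 / 8 = 0.022.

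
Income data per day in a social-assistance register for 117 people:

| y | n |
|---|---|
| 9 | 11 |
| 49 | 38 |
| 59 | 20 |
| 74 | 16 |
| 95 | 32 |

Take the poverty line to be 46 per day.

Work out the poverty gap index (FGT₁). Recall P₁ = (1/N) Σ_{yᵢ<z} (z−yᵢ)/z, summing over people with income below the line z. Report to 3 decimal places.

0.076

Below the line: 11×9 (q = 11 of N = 117).
Gap ratios (z−y)/z: (46−9)/46 = 0.8043 (×11).
Σ = 8.847826. Dividing by the full population N = 117 gives P₁ = 0.076.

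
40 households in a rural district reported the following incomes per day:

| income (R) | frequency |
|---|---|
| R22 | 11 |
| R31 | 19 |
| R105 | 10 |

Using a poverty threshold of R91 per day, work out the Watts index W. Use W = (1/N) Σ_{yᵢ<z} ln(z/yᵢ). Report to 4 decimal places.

Below z: 11×R22, 19×R31 (q = 30 of N = 40).
ln(z/y) terms: ln(91/22) = 1.4198 (×11); ln(91/31) = 1.0769 (×19).
W = 36.078561 / 40 = 0.9020.

0.9020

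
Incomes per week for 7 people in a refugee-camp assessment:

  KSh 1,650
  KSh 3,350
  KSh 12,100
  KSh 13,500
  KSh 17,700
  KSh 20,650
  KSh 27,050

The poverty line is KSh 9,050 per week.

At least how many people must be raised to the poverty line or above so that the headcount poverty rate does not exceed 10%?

2

Currently q = 2 of N = 7 are below the line (H = 0.286).
A headcount ratio of at most 10% allows at most ⌊0.10 × 7⌋ = 0 poor people.
So at least 2 − 0 = 2 must be lifted.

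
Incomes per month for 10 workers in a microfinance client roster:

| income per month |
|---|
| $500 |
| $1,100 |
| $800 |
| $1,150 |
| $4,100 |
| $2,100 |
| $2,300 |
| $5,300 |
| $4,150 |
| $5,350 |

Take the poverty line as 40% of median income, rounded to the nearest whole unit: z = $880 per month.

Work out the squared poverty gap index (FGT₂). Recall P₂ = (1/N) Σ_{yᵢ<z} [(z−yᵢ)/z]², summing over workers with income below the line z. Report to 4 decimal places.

Below the line: $500, $800 (q = 2 of N = 10).
Normalized shortfalls: (880−500)/880 = 0.4318; (880−800)/880 = 0.0909.
Squared: 0.1865; 0.0083.
Sum = 0.194731; P₂ = 0.194731 / 10 = 0.0195.

0.0195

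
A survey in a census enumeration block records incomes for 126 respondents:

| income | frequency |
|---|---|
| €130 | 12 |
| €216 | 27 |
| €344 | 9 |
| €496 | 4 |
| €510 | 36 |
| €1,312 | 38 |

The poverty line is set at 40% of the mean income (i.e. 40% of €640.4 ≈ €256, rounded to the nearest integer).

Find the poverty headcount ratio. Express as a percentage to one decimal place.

31.0%

39 of the 126 respondents have income below €256.
H = 39/126 = 31.0%.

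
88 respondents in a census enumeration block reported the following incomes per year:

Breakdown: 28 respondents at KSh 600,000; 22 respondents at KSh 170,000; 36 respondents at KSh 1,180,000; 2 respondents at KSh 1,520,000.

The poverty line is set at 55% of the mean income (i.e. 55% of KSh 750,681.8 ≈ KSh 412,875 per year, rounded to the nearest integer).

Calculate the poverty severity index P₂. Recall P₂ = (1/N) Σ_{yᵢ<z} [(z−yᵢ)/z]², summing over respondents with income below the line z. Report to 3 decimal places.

0.087

Incomes under z: 22×KSh 170,000 (q = 22 of N = 88).
Gap ratios (z−y)/z: (412875−170000)/412875 = 0.5883 (×22).
Squared: 0.3460 (×22).
Sum = 7.612918; P₂ = 7.612918 / 88 = 0.087.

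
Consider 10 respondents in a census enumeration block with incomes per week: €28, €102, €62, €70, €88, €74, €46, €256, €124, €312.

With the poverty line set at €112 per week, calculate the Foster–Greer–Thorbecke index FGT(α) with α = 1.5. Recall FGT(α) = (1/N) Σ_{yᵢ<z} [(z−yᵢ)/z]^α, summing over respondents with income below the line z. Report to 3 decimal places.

Poor units: €28, €46, €62, €70, €74, €88, €102 (q = 7 of N = 10).
Normalized shortfalls: (112−28)/112 = 0.7500; (112−46)/112 = 0.5893; (112−62)/112 = 0.4464; (112−70)/112 = 0.3750; (112−74)/112 = 0.3393; (112−88)/112 = 0.2143; (112−102)/112 = 0.0893.
Raised to α = 1.5: 0.64952; 0.45236; 0.29828; 0.22964; 0.19763; 0.09920; 0.02668.
Sum = 1.953308; FGT(1.5) = 1.953308 / 10 = 0.195.

0.195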